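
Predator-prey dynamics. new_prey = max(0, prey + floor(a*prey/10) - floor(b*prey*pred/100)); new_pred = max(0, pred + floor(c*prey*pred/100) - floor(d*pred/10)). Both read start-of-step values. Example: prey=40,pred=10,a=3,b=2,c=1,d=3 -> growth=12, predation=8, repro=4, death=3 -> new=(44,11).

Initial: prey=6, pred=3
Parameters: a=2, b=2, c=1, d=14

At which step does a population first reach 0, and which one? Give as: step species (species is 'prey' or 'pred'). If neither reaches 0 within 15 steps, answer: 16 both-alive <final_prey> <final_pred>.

Answer: 1 pred

Derivation:
Step 1: prey: 6+1-0=7; pred: 3+0-4=0
First extinction: pred at step 1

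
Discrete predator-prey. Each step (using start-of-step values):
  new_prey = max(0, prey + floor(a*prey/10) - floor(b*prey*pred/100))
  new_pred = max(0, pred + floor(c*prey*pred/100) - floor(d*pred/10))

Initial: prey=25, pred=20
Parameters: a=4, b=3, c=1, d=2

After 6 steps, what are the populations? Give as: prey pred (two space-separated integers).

Answer: 8 14

Derivation:
Step 1: prey: 25+10-15=20; pred: 20+5-4=21
Step 2: prey: 20+8-12=16; pred: 21+4-4=21
Step 3: prey: 16+6-10=12; pred: 21+3-4=20
Step 4: prey: 12+4-7=9; pred: 20+2-4=18
Step 5: prey: 9+3-4=8; pred: 18+1-3=16
Step 6: prey: 8+3-3=8; pred: 16+1-3=14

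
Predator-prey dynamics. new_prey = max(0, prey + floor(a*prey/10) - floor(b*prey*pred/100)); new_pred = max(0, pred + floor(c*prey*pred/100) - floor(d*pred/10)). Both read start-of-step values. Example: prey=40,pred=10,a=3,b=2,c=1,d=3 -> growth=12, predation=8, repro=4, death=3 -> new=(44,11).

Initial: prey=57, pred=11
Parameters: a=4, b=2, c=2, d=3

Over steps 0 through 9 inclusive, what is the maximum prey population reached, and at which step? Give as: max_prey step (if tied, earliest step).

Answer: 67 1

Derivation:
Step 1: prey: 57+22-12=67; pred: 11+12-3=20
Step 2: prey: 67+26-26=67; pred: 20+26-6=40
Step 3: prey: 67+26-53=40; pred: 40+53-12=81
Step 4: prey: 40+16-64=0; pred: 81+64-24=121
Step 5: prey: 0+0-0=0; pred: 121+0-36=85
Step 6: prey: 0+0-0=0; pred: 85+0-25=60
Step 7: prey: 0+0-0=0; pred: 60+0-18=42
Step 8: prey: 0+0-0=0; pred: 42+0-12=30
Step 9: prey: 0+0-0=0; pred: 30+0-9=21
Max prey = 67 at step 1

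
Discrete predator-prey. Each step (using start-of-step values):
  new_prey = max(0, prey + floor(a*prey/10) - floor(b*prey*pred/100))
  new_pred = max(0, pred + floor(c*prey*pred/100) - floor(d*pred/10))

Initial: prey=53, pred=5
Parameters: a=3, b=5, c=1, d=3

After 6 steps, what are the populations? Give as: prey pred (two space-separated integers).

Step 1: prey: 53+15-13=55; pred: 5+2-1=6
Step 2: prey: 55+16-16=55; pred: 6+3-1=8
Step 3: prey: 55+16-22=49; pred: 8+4-2=10
Step 4: prey: 49+14-24=39; pred: 10+4-3=11
Step 5: prey: 39+11-21=29; pred: 11+4-3=12
Step 6: prey: 29+8-17=20; pred: 12+3-3=12

Answer: 20 12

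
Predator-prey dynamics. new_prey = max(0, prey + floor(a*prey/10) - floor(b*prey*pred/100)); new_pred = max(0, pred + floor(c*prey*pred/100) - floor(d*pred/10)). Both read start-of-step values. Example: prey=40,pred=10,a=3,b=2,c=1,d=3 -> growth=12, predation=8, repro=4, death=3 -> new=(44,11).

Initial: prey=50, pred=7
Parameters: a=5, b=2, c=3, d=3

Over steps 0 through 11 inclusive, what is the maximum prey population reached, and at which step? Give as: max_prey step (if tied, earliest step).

Step 1: prey: 50+25-7=68; pred: 7+10-2=15
Step 2: prey: 68+34-20=82; pred: 15+30-4=41
Step 3: prey: 82+41-67=56; pred: 41+100-12=129
Step 4: prey: 56+28-144=0; pred: 129+216-38=307
Step 5: prey: 0+0-0=0; pred: 307+0-92=215
Step 6: prey: 0+0-0=0; pred: 215+0-64=151
Step 7: prey: 0+0-0=0; pred: 151+0-45=106
Step 8: prey: 0+0-0=0; pred: 106+0-31=75
Step 9: prey: 0+0-0=0; pred: 75+0-22=53
Step 10: prey: 0+0-0=0; pred: 53+0-15=38
Step 11: prey: 0+0-0=0; pred: 38+0-11=27
Max prey = 82 at step 2

Answer: 82 2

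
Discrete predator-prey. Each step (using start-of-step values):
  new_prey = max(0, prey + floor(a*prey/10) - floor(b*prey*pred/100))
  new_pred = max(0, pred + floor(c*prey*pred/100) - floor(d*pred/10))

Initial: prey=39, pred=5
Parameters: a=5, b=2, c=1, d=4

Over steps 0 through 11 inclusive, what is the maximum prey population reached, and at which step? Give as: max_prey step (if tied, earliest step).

Step 1: prey: 39+19-3=55; pred: 5+1-2=4
Step 2: prey: 55+27-4=78; pred: 4+2-1=5
Step 3: prey: 78+39-7=110; pred: 5+3-2=6
Step 4: prey: 110+55-13=152; pred: 6+6-2=10
Step 5: prey: 152+76-30=198; pred: 10+15-4=21
Step 6: prey: 198+99-83=214; pred: 21+41-8=54
Step 7: prey: 214+107-231=90; pred: 54+115-21=148
Step 8: prey: 90+45-266=0; pred: 148+133-59=222
Step 9: prey: 0+0-0=0; pred: 222+0-88=134
Step 10: prey: 0+0-0=0; pred: 134+0-53=81
Step 11: prey: 0+0-0=0; pred: 81+0-32=49
Max prey = 214 at step 6

Answer: 214 6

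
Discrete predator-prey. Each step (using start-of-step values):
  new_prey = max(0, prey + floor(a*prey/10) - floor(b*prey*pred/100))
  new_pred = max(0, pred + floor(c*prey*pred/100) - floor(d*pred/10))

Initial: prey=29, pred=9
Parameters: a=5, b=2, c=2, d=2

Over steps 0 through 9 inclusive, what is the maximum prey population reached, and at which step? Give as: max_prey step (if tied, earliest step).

Step 1: prey: 29+14-5=38; pred: 9+5-1=13
Step 2: prey: 38+19-9=48; pred: 13+9-2=20
Step 3: prey: 48+24-19=53; pred: 20+19-4=35
Step 4: prey: 53+26-37=42; pred: 35+37-7=65
Step 5: prey: 42+21-54=9; pred: 65+54-13=106
Step 6: prey: 9+4-19=0; pred: 106+19-21=104
Step 7: prey: 0+0-0=0; pred: 104+0-20=84
Step 8: prey: 0+0-0=0; pred: 84+0-16=68
Step 9: prey: 0+0-0=0; pred: 68+0-13=55
Max prey = 53 at step 3

Answer: 53 3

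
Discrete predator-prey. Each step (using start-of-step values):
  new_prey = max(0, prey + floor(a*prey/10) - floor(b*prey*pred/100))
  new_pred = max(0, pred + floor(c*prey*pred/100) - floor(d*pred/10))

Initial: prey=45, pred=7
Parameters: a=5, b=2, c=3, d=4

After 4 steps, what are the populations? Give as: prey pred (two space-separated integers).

Step 1: prey: 45+22-6=61; pred: 7+9-2=14
Step 2: prey: 61+30-17=74; pred: 14+25-5=34
Step 3: prey: 74+37-50=61; pred: 34+75-13=96
Step 4: prey: 61+30-117=0; pred: 96+175-38=233

Answer: 0 233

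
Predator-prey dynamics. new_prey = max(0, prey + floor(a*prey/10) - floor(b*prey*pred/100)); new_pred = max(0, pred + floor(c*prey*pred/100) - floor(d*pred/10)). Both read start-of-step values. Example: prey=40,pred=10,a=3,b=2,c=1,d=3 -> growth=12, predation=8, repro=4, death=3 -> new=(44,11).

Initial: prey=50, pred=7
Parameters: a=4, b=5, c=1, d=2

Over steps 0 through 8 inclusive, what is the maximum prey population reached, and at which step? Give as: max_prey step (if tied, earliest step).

Answer: 53 1

Derivation:
Step 1: prey: 50+20-17=53; pred: 7+3-1=9
Step 2: prey: 53+21-23=51; pred: 9+4-1=12
Step 3: prey: 51+20-30=41; pred: 12+6-2=16
Step 4: prey: 41+16-32=25; pred: 16+6-3=19
Step 5: prey: 25+10-23=12; pred: 19+4-3=20
Step 6: prey: 12+4-12=4; pred: 20+2-4=18
Step 7: prey: 4+1-3=2; pred: 18+0-3=15
Step 8: prey: 2+0-1=1; pred: 15+0-3=12
Max prey = 53 at step 1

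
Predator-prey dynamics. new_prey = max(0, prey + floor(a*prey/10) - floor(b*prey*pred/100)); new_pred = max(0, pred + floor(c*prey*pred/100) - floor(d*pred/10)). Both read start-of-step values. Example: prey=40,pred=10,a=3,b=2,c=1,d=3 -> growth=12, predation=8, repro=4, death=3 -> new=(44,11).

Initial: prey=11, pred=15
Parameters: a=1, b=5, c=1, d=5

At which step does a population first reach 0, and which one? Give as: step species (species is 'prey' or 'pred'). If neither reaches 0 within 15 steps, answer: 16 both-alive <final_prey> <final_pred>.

Answer: 16 both-alive 3 1

Derivation:
Step 1: prey: 11+1-8=4; pred: 15+1-7=9
Step 2: prey: 4+0-1=3; pred: 9+0-4=5
Step 3: prey: 3+0-0=3; pred: 5+0-2=3
Step 4: prey: 3+0-0=3; pred: 3+0-1=2
Step 5: prey: 3+0-0=3; pred: 2+0-1=1
Step 6: prey: 3+0-0=3; pred: 1+0-0=1
Steps 7-15: state stable at prey=3, pred=1 (no change)
No extinction within 15 steps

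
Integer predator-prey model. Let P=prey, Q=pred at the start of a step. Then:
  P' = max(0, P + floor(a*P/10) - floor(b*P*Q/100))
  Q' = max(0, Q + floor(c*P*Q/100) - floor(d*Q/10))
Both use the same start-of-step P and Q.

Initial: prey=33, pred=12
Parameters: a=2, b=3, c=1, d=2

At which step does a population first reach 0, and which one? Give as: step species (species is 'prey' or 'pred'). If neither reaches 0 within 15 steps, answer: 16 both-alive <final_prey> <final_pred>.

Answer: 16 both-alive 9 4

Derivation:
Step 1: prey: 33+6-11=28; pred: 12+3-2=13
Step 2: prey: 28+5-10=23; pred: 13+3-2=14
Step 3: prey: 23+4-9=18; pred: 14+3-2=15
Step 4: prey: 18+3-8=13; pred: 15+2-3=14
Step 5: prey: 13+2-5=10; pred: 14+1-2=13
Step 6: prey: 10+2-3=9; pred: 13+1-2=12
Step 7: prey: 9+1-3=7; pred: 12+1-2=11
Step 8: prey: 7+1-2=6; pred: 11+0-2=9
Step 9: prey: 6+1-1=6; pred: 9+0-1=8
Step 10: prey: 6+1-1=6; pred: 8+0-1=7
Step 11: prey: 6+1-1=6; pred: 7+0-1=6
Step 12: prey: 6+1-1=6; pred: 6+0-1=5
Step 13: prey: 6+1-0=7; pred: 5+0-1=4
Step 14: prey: 7+1-0=8; pred: 4+0-0=4
Step 15: prey: 8+1-0=9; pred: 4+0-0=4
No extinction within 15 steps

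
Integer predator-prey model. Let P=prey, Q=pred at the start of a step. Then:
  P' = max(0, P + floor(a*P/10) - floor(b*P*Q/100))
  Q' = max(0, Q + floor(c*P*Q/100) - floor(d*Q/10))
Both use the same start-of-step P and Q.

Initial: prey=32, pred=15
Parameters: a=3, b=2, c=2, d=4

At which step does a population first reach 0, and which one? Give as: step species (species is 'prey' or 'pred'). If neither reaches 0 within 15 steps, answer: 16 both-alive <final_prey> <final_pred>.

Answer: 16 both-alive 21 4

Derivation:
Step 1: prey: 32+9-9=32; pred: 15+9-6=18
Step 2: prey: 32+9-11=30; pred: 18+11-7=22
Step 3: prey: 30+9-13=26; pred: 22+13-8=27
Step 4: prey: 26+7-14=19; pred: 27+14-10=31
Step 5: prey: 19+5-11=13; pred: 31+11-12=30
Step 6: prey: 13+3-7=9; pred: 30+7-12=25
Step 7: prey: 9+2-4=7; pred: 25+4-10=19
Step 8: prey: 7+2-2=7; pred: 19+2-7=14
Step 9: prey: 7+2-1=8; pred: 14+1-5=10
Step 10: prey: 8+2-1=9; pred: 10+1-4=7
Step 11: prey: 9+2-1=10; pred: 7+1-2=6
Step 12: prey: 10+3-1=12; pred: 6+1-2=5
Step 13: prey: 12+3-1=14; pred: 5+1-2=4
Step 14: prey: 14+4-1=17; pred: 4+1-1=4
Step 15: prey: 17+5-1=21; pred: 4+1-1=4
No extinction within 15 steps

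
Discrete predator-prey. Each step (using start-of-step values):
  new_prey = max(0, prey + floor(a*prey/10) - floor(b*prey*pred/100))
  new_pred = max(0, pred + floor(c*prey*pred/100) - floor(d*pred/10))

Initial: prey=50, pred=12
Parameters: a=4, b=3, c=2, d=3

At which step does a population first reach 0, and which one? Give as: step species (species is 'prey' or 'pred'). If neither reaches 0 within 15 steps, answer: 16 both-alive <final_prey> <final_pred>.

Step 1: prey: 50+20-18=52; pred: 12+12-3=21
Step 2: prey: 52+20-32=40; pred: 21+21-6=36
Step 3: prey: 40+16-43=13; pred: 36+28-10=54
Step 4: prey: 13+5-21=0; pred: 54+14-16=52
First extinction: prey at step 4

Answer: 4 prey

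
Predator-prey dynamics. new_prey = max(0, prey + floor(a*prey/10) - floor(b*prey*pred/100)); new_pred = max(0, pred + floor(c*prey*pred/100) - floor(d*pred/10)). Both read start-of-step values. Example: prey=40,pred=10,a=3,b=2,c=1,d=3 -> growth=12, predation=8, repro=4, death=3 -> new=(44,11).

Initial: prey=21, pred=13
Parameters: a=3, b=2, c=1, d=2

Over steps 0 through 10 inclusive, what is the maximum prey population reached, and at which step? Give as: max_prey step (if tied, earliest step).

Answer: 25 4

Derivation:
Step 1: prey: 21+6-5=22; pred: 13+2-2=13
Step 2: prey: 22+6-5=23; pred: 13+2-2=13
Step 3: prey: 23+6-5=24; pred: 13+2-2=13
Step 4: prey: 24+7-6=25; pred: 13+3-2=14
Step 5: prey: 25+7-7=25; pred: 14+3-2=15
Step 6: prey: 25+7-7=25; pred: 15+3-3=15
Step 7: prey: 25+7-7=25; pred: 15+3-3=15
Step 8: prey: 25+7-7=25; pred: 15+3-3=15
Step 9: prey: 25+7-7=25; pred: 15+3-3=15
Step 10: prey: 25+7-7=25; pred: 15+3-3=15
Max prey = 25 at step 4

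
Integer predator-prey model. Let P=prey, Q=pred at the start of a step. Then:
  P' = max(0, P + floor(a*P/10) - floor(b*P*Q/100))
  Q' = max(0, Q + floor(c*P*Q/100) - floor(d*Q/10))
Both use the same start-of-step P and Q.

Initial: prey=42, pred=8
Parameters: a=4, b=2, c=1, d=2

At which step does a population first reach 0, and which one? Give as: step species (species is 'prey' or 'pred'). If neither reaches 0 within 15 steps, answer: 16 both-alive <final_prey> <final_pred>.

Answer: 8 prey

Derivation:
Step 1: prey: 42+16-6=52; pred: 8+3-1=10
Step 2: prey: 52+20-10=62; pred: 10+5-2=13
Step 3: prey: 62+24-16=70; pred: 13+8-2=19
Step 4: prey: 70+28-26=72; pred: 19+13-3=29
Step 5: prey: 72+28-41=59; pred: 29+20-5=44
Step 6: prey: 59+23-51=31; pred: 44+25-8=61
Step 7: prey: 31+12-37=6; pred: 61+18-12=67
Step 8: prey: 6+2-8=0; pred: 67+4-13=58
First extinction: prey at step 8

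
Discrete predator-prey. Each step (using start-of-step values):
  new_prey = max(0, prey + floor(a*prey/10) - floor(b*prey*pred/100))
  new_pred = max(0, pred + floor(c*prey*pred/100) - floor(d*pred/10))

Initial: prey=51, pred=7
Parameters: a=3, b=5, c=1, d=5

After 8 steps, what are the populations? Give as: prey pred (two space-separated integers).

Step 1: prey: 51+15-17=49; pred: 7+3-3=7
Step 2: prey: 49+14-17=46; pred: 7+3-3=7
Step 3: prey: 46+13-16=43; pred: 7+3-3=7
Step 4: prey: 43+12-15=40; pred: 7+3-3=7
Step 5: prey: 40+12-14=38; pred: 7+2-3=6
Step 6: prey: 38+11-11=38; pred: 6+2-3=5
Step 7: prey: 38+11-9=40; pred: 5+1-2=4
Step 8: prey: 40+12-8=44; pred: 4+1-2=3

Answer: 44 3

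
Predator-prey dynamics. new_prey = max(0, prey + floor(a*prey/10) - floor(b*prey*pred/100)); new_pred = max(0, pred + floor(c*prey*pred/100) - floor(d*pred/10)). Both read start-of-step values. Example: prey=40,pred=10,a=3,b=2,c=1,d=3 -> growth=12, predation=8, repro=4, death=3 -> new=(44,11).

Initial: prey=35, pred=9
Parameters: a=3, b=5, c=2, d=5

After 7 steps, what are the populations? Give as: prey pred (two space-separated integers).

Step 1: prey: 35+10-15=30; pred: 9+6-4=11
Step 2: prey: 30+9-16=23; pred: 11+6-5=12
Step 3: prey: 23+6-13=16; pred: 12+5-6=11
Step 4: prey: 16+4-8=12; pred: 11+3-5=9
Step 5: prey: 12+3-5=10; pred: 9+2-4=7
Step 6: prey: 10+3-3=10; pred: 7+1-3=5
Step 7: prey: 10+3-2=11; pred: 5+1-2=4

Answer: 11 4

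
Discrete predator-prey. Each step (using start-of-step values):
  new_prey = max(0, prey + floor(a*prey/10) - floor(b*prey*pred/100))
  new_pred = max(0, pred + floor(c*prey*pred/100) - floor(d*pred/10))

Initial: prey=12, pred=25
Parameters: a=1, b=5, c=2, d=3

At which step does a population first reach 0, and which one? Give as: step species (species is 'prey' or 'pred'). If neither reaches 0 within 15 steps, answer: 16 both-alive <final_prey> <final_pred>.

Answer: 1 prey

Derivation:
Step 1: prey: 12+1-15=0; pred: 25+6-7=24
First extinction: prey at step 1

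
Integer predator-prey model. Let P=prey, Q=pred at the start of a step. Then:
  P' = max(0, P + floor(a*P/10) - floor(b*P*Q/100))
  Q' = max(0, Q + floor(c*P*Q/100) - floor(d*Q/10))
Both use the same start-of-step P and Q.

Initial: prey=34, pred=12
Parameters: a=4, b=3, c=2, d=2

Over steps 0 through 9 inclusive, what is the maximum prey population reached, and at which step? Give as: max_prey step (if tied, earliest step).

Answer: 35 1

Derivation:
Step 1: prey: 34+13-12=35; pred: 12+8-2=18
Step 2: prey: 35+14-18=31; pred: 18+12-3=27
Step 3: prey: 31+12-25=18; pred: 27+16-5=38
Step 4: prey: 18+7-20=5; pred: 38+13-7=44
Step 5: prey: 5+2-6=1; pred: 44+4-8=40
Step 6: prey: 1+0-1=0; pred: 40+0-8=32
Step 7: prey: 0+0-0=0; pred: 32+0-6=26
Step 8: prey: 0+0-0=0; pred: 26+0-5=21
Step 9: prey: 0+0-0=0; pred: 21+0-4=17
Max prey = 35 at step 1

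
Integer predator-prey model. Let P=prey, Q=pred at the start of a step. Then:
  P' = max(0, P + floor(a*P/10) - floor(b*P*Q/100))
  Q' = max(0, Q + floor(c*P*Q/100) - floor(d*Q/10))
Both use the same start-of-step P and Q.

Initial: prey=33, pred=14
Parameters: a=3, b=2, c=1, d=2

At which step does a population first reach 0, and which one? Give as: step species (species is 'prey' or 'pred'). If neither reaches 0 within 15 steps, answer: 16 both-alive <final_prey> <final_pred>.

Step 1: prey: 33+9-9=33; pred: 14+4-2=16
Step 2: prey: 33+9-10=32; pred: 16+5-3=18
Step 3: prey: 32+9-11=30; pred: 18+5-3=20
Step 4: prey: 30+9-12=27; pred: 20+6-4=22
Step 5: prey: 27+8-11=24; pred: 22+5-4=23
Step 6: prey: 24+7-11=20; pred: 23+5-4=24
Step 7: prey: 20+6-9=17; pred: 24+4-4=24
Step 8: prey: 17+5-8=14; pred: 24+4-4=24
Step 9: prey: 14+4-6=12; pred: 24+3-4=23
Step 10: prey: 12+3-5=10; pred: 23+2-4=21
Step 11: prey: 10+3-4=9; pred: 21+2-4=19
Step 12: prey: 9+2-3=8; pred: 19+1-3=17
Step 13: prey: 8+2-2=8; pred: 17+1-3=15
Step 14: prey: 8+2-2=8; pred: 15+1-3=13
Step 15: prey: 8+2-2=8; pred: 13+1-2=12
No extinction within 15 steps

Answer: 16 both-alive 8 12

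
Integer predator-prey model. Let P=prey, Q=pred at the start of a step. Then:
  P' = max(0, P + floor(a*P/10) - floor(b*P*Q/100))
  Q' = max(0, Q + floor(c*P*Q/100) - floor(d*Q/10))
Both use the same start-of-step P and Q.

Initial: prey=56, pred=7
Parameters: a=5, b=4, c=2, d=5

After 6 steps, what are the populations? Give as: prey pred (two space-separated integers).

Step 1: prey: 56+28-15=69; pred: 7+7-3=11
Step 2: prey: 69+34-30=73; pred: 11+15-5=21
Step 3: prey: 73+36-61=48; pred: 21+30-10=41
Step 4: prey: 48+24-78=0; pred: 41+39-20=60
Step 5: prey: 0+0-0=0; pred: 60+0-30=30
Step 6: prey: 0+0-0=0; pred: 30+0-15=15

Answer: 0 15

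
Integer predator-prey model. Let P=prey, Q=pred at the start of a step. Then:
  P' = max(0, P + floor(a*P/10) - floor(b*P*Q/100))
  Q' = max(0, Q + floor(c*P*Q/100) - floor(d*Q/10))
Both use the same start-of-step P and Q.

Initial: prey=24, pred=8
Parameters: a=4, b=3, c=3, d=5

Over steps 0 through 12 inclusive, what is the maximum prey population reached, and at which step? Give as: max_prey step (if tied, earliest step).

Step 1: prey: 24+9-5=28; pred: 8+5-4=9
Step 2: prey: 28+11-7=32; pred: 9+7-4=12
Step 3: prey: 32+12-11=33; pred: 12+11-6=17
Step 4: prey: 33+13-16=30; pred: 17+16-8=25
Step 5: prey: 30+12-22=20; pred: 25+22-12=35
Step 6: prey: 20+8-21=7; pred: 35+21-17=39
Step 7: prey: 7+2-8=1; pred: 39+8-19=28
Step 8: prey: 1+0-0=1; pred: 28+0-14=14
Step 9: prey: 1+0-0=1; pred: 14+0-7=7
Step 10: prey: 1+0-0=1; pred: 7+0-3=4
Step 11: prey: 1+0-0=1; pred: 4+0-2=2
Step 12: prey: 1+0-0=1; pred: 2+0-1=1
Max prey = 33 at step 3

Answer: 33 3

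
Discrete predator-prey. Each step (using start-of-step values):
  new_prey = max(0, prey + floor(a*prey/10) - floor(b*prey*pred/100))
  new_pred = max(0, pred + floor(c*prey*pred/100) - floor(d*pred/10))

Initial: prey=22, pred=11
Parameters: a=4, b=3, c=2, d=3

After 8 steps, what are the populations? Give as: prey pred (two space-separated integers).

Step 1: prey: 22+8-7=23; pred: 11+4-3=12
Step 2: prey: 23+9-8=24; pred: 12+5-3=14
Step 3: prey: 24+9-10=23; pred: 14+6-4=16
Step 4: prey: 23+9-11=21; pred: 16+7-4=19
Step 5: prey: 21+8-11=18; pred: 19+7-5=21
Step 6: prey: 18+7-11=14; pred: 21+7-6=22
Step 7: prey: 14+5-9=10; pred: 22+6-6=22
Step 8: prey: 10+4-6=8; pred: 22+4-6=20

Answer: 8 20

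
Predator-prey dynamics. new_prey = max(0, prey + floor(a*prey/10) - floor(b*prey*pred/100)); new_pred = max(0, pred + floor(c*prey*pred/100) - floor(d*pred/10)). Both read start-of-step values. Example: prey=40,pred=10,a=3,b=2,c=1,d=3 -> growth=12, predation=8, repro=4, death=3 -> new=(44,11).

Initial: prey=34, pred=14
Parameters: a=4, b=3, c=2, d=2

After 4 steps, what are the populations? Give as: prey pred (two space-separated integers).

Step 1: prey: 34+13-14=33; pred: 14+9-2=21
Step 2: prey: 33+13-20=26; pred: 21+13-4=30
Step 3: prey: 26+10-23=13; pred: 30+15-6=39
Step 4: prey: 13+5-15=3; pred: 39+10-7=42

Answer: 3 42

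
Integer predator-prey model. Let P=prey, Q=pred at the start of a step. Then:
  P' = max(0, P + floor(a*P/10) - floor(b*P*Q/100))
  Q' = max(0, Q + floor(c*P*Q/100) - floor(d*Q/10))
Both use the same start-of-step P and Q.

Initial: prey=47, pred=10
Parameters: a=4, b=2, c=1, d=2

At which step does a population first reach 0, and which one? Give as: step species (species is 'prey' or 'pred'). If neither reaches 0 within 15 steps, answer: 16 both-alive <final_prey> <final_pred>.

Answer: 8 prey

Derivation:
Step 1: prey: 47+18-9=56; pred: 10+4-2=12
Step 2: prey: 56+22-13=65; pred: 12+6-2=16
Step 3: prey: 65+26-20=71; pred: 16+10-3=23
Step 4: prey: 71+28-32=67; pred: 23+16-4=35
Step 5: prey: 67+26-46=47; pred: 35+23-7=51
Step 6: prey: 47+18-47=18; pred: 51+23-10=64
Step 7: prey: 18+7-23=2; pred: 64+11-12=63
Step 8: prey: 2+0-2=0; pred: 63+1-12=52
First extinction: prey at step 8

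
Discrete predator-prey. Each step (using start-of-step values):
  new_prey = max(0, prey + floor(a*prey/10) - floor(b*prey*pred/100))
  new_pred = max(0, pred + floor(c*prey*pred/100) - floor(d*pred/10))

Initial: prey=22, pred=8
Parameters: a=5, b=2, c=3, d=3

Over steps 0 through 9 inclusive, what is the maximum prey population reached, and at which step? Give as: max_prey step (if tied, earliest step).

Answer: 45 3

Derivation:
Step 1: prey: 22+11-3=30; pred: 8+5-2=11
Step 2: prey: 30+15-6=39; pred: 11+9-3=17
Step 3: prey: 39+19-13=45; pred: 17+19-5=31
Step 4: prey: 45+22-27=40; pred: 31+41-9=63
Step 5: prey: 40+20-50=10; pred: 63+75-18=120
Step 6: prey: 10+5-24=0; pred: 120+36-36=120
Step 7: prey: 0+0-0=0; pred: 120+0-36=84
Step 8: prey: 0+0-0=0; pred: 84+0-25=59
Step 9: prey: 0+0-0=0; pred: 59+0-17=42
Max prey = 45 at step 3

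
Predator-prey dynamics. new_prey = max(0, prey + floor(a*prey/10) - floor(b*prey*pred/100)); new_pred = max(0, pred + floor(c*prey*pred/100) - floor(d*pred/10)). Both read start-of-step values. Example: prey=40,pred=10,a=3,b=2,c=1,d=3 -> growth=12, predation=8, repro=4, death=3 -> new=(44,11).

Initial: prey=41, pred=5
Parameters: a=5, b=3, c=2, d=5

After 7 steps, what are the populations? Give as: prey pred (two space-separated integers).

Step 1: prey: 41+20-6=55; pred: 5+4-2=7
Step 2: prey: 55+27-11=71; pred: 7+7-3=11
Step 3: prey: 71+35-23=83; pred: 11+15-5=21
Step 4: prey: 83+41-52=72; pred: 21+34-10=45
Step 5: prey: 72+36-97=11; pred: 45+64-22=87
Step 6: prey: 11+5-28=0; pred: 87+19-43=63
Step 7: prey: 0+0-0=0; pred: 63+0-31=32

Answer: 0 32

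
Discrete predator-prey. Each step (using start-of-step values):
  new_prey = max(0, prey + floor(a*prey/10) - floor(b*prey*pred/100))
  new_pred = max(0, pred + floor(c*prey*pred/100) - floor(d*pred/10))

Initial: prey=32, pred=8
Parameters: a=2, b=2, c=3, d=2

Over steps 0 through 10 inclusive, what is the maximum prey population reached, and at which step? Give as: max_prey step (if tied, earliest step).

Step 1: prey: 32+6-5=33; pred: 8+7-1=14
Step 2: prey: 33+6-9=30; pred: 14+13-2=25
Step 3: prey: 30+6-15=21; pred: 25+22-5=42
Step 4: prey: 21+4-17=8; pred: 42+26-8=60
Step 5: prey: 8+1-9=0; pred: 60+14-12=62
Step 6: prey: 0+0-0=0; pred: 62+0-12=50
Step 7: prey: 0+0-0=0; pred: 50+0-10=40
Step 8: prey: 0+0-0=0; pred: 40+0-8=32
Step 9: prey: 0+0-0=0; pred: 32+0-6=26
Step 10: prey: 0+0-0=0; pred: 26+0-5=21
Max prey = 33 at step 1

Answer: 33 1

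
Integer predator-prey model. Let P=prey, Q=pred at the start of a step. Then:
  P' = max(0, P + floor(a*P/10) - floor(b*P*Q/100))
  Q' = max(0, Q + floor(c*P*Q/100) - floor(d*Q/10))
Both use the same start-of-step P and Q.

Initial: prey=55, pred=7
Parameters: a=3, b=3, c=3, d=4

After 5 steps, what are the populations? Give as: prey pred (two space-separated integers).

Answer: 0 41

Derivation:
Step 1: prey: 55+16-11=60; pred: 7+11-2=16
Step 2: prey: 60+18-28=50; pred: 16+28-6=38
Step 3: prey: 50+15-57=8; pred: 38+57-15=80
Step 4: prey: 8+2-19=0; pred: 80+19-32=67
Step 5: prey: 0+0-0=0; pred: 67+0-26=41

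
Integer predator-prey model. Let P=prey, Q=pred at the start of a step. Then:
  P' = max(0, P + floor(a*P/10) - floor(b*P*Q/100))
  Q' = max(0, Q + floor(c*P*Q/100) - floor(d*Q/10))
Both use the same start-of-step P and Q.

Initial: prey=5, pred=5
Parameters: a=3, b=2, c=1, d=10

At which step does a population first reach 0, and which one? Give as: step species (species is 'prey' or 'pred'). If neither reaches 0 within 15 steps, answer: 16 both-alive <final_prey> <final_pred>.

Step 1: prey: 5+1-0=6; pred: 5+0-5=0
First extinction: pred at step 1

Answer: 1 pred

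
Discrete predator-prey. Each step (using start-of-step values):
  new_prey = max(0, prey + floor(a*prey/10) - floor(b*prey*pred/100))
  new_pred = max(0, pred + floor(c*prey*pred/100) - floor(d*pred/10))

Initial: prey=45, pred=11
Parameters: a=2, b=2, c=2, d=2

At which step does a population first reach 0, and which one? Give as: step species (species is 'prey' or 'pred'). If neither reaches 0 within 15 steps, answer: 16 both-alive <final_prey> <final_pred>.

Step 1: prey: 45+9-9=45; pred: 11+9-2=18
Step 2: prey: 45+9-16=38; pred: 18+16-3=31
Step 3: prey: 38+7-23=22; pred: 31+23-6=48
Step 4: prey: 22+4-21=5; pred: 48+21-9=60
Step 5: prey: 5+1-6=0; pred: 60+6-12=54
First extinction: prey at step 5

Answer: 5 prey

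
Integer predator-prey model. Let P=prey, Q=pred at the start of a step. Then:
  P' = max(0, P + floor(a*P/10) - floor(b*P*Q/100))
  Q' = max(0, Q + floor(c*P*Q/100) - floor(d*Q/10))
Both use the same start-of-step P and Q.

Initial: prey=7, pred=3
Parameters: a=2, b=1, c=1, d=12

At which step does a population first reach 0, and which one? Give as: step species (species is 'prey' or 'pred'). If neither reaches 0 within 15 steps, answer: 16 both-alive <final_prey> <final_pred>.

Answer: 1 pred

Derivation:
Step 1: prey: 7+1-0=8; pred: 3+0-3=0
First extinction: pred at step 1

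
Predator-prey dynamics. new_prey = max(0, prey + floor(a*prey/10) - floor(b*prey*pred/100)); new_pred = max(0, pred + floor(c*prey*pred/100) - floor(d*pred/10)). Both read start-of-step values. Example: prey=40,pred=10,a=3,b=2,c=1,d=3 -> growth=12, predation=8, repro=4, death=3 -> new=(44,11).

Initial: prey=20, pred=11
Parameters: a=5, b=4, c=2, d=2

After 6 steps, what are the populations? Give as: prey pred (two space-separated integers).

Answer: 5 23

Derivation:
Step 1: prey: 20+10-8=22; pred: 11+4-2=13
Step 2: prey: 22+11-11=22; pred: 13+5-2=16
Step 3: prey: 22+11-14=19; pred: 16+7-3=20
Step 4: prey: 19+9-15=13; pred: 20+7-4=23
Step 5: prey: 13+6-11=8; pred: 23+5-4=24
Step 6: prey: 8+4-7=5; pred: 24+3-4=23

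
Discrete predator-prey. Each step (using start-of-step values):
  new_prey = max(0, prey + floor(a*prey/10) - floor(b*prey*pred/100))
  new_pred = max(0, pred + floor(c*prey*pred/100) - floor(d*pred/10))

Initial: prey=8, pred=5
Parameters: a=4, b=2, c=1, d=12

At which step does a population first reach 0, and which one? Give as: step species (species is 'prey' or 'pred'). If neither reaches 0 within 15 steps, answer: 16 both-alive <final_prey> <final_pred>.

Step 1: prey: 8+3-0=11; pred: 5+0-6=0
First extinction: pred at step 1

Answer: 1 pred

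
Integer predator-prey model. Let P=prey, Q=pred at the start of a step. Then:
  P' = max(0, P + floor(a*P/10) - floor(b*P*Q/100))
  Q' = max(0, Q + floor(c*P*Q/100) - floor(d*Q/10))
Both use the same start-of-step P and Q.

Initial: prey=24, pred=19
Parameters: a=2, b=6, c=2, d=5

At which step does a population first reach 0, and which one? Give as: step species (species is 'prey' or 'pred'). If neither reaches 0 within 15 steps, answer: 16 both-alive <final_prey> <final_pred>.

Step 1: prey: 24+4-27=1; pred: 19+9-9=19
Step 2: prey: 1+0-1=0; pred: 19+0-9=10
First extinction: prey at step 2

Answer: 2 prey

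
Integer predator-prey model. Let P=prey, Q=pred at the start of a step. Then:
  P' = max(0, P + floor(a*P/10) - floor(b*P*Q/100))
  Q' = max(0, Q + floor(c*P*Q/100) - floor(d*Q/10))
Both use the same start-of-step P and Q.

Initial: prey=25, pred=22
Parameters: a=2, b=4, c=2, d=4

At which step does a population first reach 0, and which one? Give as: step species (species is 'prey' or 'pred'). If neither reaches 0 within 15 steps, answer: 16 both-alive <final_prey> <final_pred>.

Step 1: prey: 25+5-22=8; pred: 22+11-8=25
Step 2: prey: 8+1-8=1; pred: 25+4-10=19
Step 3: prey: 1+0-0=1; pred: 19+0-7=12
Step 4: prey: 1+0-0=1; pred: 12+0-4=8
Step 5: prey: 1+0-0=1; pred: 8+0-3=5
Step 6: prey: 1+0-0=1; pred: 5+0-2=3
Step 7: prey: 1+0-0=1; pred: 3+0-1=2
Step 8: prey: 1+0-0=1; pred: 2+0-0=2
Steps 9-15: state stable at prey=1, pred=2 (no change)
No extinction within 15 steps

Answer: 16 both-alive 1 2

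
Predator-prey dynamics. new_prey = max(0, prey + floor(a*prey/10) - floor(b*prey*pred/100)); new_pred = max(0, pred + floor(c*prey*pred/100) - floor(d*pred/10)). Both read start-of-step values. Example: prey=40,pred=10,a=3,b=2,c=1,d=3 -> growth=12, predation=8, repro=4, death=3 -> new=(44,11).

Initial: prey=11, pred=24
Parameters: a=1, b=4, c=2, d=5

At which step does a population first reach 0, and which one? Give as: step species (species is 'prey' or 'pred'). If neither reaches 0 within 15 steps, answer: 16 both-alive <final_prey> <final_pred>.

Answer: 16 both-alive 1 1

Derivation:
Step 1: prey: 11+1-10=2; pred: 24+5-12=17
Step 2: prey: 2+0-1=1; pred: 17+0-8=9
Step 3: prey: 1+0-0=1; pred: 9+0-4=5
Step 4: prey: 1+0-0=1; pred: 5+0-2=3
Step 5: prey: 1+0-0=1; pred: 3+0-1=2
Step 6: prey: 1+0-0=1; pred: 2+0-1=1
Step 7: prey: 1+0-0=1; pred: 1+0-0=1
Steps 8-15: state stable at prey=1, pred=1 (no change)
No extinction within 15 steps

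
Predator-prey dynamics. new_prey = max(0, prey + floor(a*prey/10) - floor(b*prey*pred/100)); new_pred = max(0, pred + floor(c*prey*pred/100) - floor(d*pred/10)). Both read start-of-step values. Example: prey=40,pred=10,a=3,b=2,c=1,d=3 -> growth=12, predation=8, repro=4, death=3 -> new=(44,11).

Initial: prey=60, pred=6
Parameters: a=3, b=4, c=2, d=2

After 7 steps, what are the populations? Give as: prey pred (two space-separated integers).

Answer: 0 26

Derivation:
Step 1: prey: 60+18-14=64; pred: 6+7-1=12
Step 2: prey: 64+19-30=53; pred: 12+15-2=25
Step 3: prey: 53+15-53=15; pred: 25+26-5=46
Step 4: prey: 15+4-27=0; pred: 46+13-9=50
Step 5: prey: 0+0-0=0; pred: 50+0-10=40
Step 6: prey: 0+0-0=0; pred: 40+0-8=32
Step 7: prey: 0+0-0=0; pred: 32+0-6=26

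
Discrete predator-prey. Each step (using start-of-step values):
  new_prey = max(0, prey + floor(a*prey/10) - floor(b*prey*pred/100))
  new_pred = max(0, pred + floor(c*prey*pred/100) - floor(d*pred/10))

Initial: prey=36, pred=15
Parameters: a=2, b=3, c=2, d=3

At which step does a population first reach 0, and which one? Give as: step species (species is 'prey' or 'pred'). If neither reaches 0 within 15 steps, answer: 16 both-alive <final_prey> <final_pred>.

Answer: 16 both-alive 1 3

Derivation:
Step 1: prey: 36+7-16=27; pred: 15+10-4=21
Step 2: prey: 27+5-17=15; pred: 21+11-6=26
Step 3: prey: 15+3-11=7; pred: 26+7-7=26
Step 4: prey: 7+1-5=3; pred: 26+3-7=22
Step 5: prey: 3+0-1=2; pred: 22+1-6=17
Step 6: prey: 2+0-1=1; pred: 17+0-5=12
Step 7: prey: 1+0-0=1; pred: 12+0-3=9
Step 8: prey: 1+0-0=1; pred: 9+0-2=7
Step 9: prey: 1+0-0=1; pred: 7+0-2=5
Step 10: prey: 1+0-0=1; pred: 5+0-1=4
Step 11: prey: 1+0-0=1; pred: 4+0-1=3
Step 12: prey: 1+0-0=1; pred: 3+0-0=3
Steps 13-15: state stable at prey=1, pred=3 (no change)
No extinction within 15 steps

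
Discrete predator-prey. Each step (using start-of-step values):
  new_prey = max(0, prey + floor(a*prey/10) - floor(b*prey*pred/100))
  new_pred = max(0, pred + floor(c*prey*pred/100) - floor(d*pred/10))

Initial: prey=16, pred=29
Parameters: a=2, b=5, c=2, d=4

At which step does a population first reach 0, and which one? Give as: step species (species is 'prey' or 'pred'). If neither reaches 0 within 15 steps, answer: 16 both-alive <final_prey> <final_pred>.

Step 1: prey: 16+3-23=0; pred: 29+9-11=27
First extinction: prey at step 1

Answer: 1 prey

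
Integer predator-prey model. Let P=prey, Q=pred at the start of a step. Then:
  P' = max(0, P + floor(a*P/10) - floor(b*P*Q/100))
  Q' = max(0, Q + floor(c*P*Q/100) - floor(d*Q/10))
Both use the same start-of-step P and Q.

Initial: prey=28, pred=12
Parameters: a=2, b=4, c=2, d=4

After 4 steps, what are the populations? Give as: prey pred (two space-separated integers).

Step 1: prey: 28+5-13=20; pred: 12+6-4=14
Step 2: prey: 20+4-11=13; pred: 14+5-5=14
Step 3: prey: 13+2-7=8; pred: 14+3-5=12
Step 4: prey: 8+1-3=6; pred: 12+1-4=9

Answer: 6 9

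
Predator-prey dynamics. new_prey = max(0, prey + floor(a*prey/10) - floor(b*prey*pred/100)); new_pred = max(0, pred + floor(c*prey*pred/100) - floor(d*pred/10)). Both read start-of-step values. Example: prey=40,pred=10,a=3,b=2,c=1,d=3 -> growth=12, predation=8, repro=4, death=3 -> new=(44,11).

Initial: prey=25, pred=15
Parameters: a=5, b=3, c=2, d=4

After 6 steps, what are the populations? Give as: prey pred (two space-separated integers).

Answer: 16 25

Derivation:
Step 1: prey: 25+12-11=26; pred: 15+7-6=16
Step 2: prey: 26+13-12=27; pred: 16+8-6=18
Step 3: prey: 27+13-14=26; pred: 18+9-7=20
Step 4: prey: 26+13-15=24; pred: 20+10-8=22
Step 5: prey: 24+12-15=21; pred: 22+10-8=24
Step 6: prey: 21+10-15=16; pred: 24+10-9=25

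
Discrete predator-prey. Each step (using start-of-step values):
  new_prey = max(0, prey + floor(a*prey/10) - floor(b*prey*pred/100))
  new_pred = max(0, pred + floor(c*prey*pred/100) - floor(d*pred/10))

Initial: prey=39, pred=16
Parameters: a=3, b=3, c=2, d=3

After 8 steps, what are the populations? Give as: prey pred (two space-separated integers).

Step 1: prey: 39+11-18=32; pred: 16+12-4=24
Step 2: prey: 32+9-23=18; pred: 24+15-7=32
Step 3: prey: 18+5-17=6; pred: 32+11-9=34
Step 4: prey: 6+1-6=1; pred: 34+4-10=28
Step 5: prey: 1+0-0=1; pred: 28+0-8=20
Step 6: prey: 1+0-0=1; pred: 20+0-6=14
Step 7: prey: 1+0-0=1; pred: 14+0-4=10
Step 8: prey: 1+0-0=1; pred: 10+0-3=7

Answer: 1 7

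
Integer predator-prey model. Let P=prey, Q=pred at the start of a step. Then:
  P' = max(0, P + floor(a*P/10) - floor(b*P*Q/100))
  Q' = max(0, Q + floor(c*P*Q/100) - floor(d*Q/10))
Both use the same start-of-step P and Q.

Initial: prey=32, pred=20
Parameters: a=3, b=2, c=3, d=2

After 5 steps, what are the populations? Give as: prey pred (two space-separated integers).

Step 1: prey: 32+9-12=29; pred: 20+19-4=35
Step 2: prey: 29+8-20=17; pred: 35+30-7=58
Step 3: prey: 17+5-19=3; pred: 58+29-11=76
Step 4: prey: 3+0-4=0; pred: 76+6-15=67
Step 5: prey: 0+0-0=0; pred: 67+0-13=54

Answer: 0 54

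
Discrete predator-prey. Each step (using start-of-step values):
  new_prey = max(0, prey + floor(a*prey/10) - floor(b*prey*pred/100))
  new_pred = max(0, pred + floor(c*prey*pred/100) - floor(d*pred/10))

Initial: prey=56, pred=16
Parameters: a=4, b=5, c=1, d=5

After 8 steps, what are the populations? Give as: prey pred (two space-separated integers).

Step 1: prey: 56+22-44=34; pred: 16+8-8=16
Step 2: prey: 34+13-27=20; pred: 16+5-8=13
Step 3: prey: 20+8-13=15; pred: 13+2-6=9
Step 4: prey: 15+6-6=15; pred: 9+1-4=6
Step 5: prey: 15+6-4=17; pred: 6+0-3=3
Step 6: prey: 17+6-2=21; pred: 3+0-1=2
Step 7: prey: 21+8-2=27; pred: 2+0-1=1
Step 8: prey: 27+10-1=36; pred: 1+0-0=1

Answer: 36 1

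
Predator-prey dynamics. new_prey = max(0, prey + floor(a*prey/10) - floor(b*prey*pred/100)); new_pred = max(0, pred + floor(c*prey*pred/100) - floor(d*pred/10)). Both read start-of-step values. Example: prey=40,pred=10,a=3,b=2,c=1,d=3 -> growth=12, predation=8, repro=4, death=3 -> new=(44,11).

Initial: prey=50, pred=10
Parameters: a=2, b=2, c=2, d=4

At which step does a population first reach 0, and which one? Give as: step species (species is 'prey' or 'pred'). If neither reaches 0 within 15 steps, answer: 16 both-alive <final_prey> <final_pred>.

Step 1: prey: 50+10-10=50; pred: 10+10-4=16
Step 2: prey: 50+10-16=44; pred: 16+16-6=26
Step 3: prey: 44+8-22=30; pred: 26+22-10=38
Step 4: prey: 30+6-22=14; pred: 38+22-15=45
Step 5: prey: 14+2-12=4; pred: 45+12-18=39
Step 6: prey: 4+0-3=1; pred: 39+3-15=27
Step 7: prey: 1+0-0=1; pred: 27+0-10=17
Step 8: prey: 1+0-0=1; pred: 17+0-6=11
Step 9: prey: 1+0-0=1; pred: 11+0-4=7
Step 10: prey: 1+0-0=1; pred: 7+0-2=5
Step 11: prey: 1+0-0=1; pred: 5+0-2=3
Step 12: prey: 1+0-0=1; pred: 3+0-1=2
Step 13: prey: 1+0-0=1; pred: 2+0-0=2
Steps 14-15: state stable at prey=1, pred=2 (no change)
No extinction within 15 steps

Answer: 16 both-alive 1 2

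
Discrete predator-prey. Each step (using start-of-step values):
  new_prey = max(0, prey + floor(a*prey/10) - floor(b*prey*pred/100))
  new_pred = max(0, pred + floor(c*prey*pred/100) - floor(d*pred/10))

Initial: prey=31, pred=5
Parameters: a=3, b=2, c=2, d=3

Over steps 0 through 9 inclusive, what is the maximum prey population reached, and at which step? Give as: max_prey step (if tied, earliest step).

Step 1: prey: 31+9-3=37; pred: 5+3-1=7
Step 2: prey: 37+11-5=43; pred: 7+5-2=10
Step 3: prey: 43+12-8=47; pred: 10+8-3=15
Step 4: prey: 47+14-14=47; pred: 15+14-4=25
Step 5: prey: 47+14-23=38; pred: 25+23-7=41
Step 6: prey: 38+11-31=18; pred: 41+31-12=60
Step 7: prey: 18+5-21=2; pred: 60+21-18=63
Step 8: prey: 2+0-2=0; pred: 63+2-18=47
Step 9: prey: 0+0-0=0; pred: 47+0-14=33
Max prey = 47 at step 3

Answer: 47 3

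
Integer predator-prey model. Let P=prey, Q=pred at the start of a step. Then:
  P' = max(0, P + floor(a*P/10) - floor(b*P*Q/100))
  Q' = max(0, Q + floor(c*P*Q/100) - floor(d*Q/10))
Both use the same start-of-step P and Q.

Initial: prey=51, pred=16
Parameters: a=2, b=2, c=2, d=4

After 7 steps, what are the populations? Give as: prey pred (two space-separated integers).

Answer: 1 11

Derivation:
Step 1: prey: 51+10-16=45; pred: 16+16-6=26
Step 2: prey: 45+9-23=31; pred: 26+23-10=39
Step 3: prey: 31+6-24=13; pred: 39+24-15=48
Step 4: prey: 13+2-12=3; pred: 48+12-19=41
Step 5: prey: 3+0-2=1; pred: 41+2-16=27
Step 6: prey: 1+0-0=1; pred: 27+0-10=17
Step 7: prey: 1+0-0=1; pred: 17+0-6=11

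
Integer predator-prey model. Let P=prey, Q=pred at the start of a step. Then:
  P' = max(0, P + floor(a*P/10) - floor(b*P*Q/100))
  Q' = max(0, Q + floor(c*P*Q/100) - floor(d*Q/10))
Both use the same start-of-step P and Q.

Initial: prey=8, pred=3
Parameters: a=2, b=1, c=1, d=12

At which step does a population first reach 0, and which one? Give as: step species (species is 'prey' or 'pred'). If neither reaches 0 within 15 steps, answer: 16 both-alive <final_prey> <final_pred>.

Step 1: prey: 8+1-0=9; pred: 3+0-3=0
First extinction: pred at step 1

Answer: 1 pred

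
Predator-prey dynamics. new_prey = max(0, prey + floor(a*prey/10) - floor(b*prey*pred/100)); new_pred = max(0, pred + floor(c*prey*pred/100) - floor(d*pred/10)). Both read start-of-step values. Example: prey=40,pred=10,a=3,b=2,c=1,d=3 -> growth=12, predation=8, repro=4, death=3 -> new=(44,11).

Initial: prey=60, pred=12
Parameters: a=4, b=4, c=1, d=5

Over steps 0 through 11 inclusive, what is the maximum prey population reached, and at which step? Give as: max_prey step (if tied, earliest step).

Answer: 72 11

Derivation:
Step 1: prey: 60+24-28=56; pred: 12+7-6=13
Step 2: prey: 56+22-29=49; pred: 13+7-6=14
Step 3: prey: 49+19-27=41; pred: 14+6-7=13
Step 4: prey: 41+16-21=36; pred: 13+5-6=12
Step 5: prey: 36+14-17=33; pred: 12+4-6=10
Step 6: prey: 33+13-13=33; pred: 10+3-5=8
Step 7: prey: 33+13-10=36; pred: 8+2-4=6
Step 8: prey: 36+14-8=42; pred: 6+2-3=5
Step 9: prey: 42+16-8=50; pred: 5+2-2=5
Step 10: prey: 50+20-10=60; pred: 5+2-2=5
Step 11: prey: 60+24-12=72; pred: 5+3-2=6
Max prey = 72 at step 11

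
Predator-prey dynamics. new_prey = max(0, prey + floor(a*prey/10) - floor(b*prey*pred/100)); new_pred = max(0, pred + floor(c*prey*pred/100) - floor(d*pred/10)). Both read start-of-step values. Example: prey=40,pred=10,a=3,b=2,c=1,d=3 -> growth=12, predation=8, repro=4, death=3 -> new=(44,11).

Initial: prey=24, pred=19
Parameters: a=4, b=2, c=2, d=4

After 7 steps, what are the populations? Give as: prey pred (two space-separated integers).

Answer: 15 22

Derivation:
Step 1: prey: 24+9-9=24; pred: 19+9-7=21
Step 2: prey: 24+9-10=23; pred: 21+10-8=23
Step 3: prey: 23+9-10=22; pred: 23+10-9=24
Step 4: prey: 22+8-10=20; pred: 24+10-9=25
Step 5: prey: 20+8-10=18; pred: 25+10-10=25
Step 6: prey: 18+7-9=16; pred: 25+9-10=24
Step 7: prey: 16+6-7=15; pred: 24+7-9=22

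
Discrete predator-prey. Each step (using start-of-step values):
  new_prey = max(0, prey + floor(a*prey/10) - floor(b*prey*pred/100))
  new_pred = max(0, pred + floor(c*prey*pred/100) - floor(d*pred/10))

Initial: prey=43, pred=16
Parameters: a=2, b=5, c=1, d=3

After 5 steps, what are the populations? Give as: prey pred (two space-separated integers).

Answer: 1 7

Derivation:
Step 1: prey: 43+8-34=17; pred: 16+6-4=18
Step 2: prey: 17+3-15=5; pred: 18+3-5=16
Step 3: prey: 5+1-4=2; pred: 16+0-4=12
Step 4: prey: 2+0-1=1; pred: 12+0-3=9
Step 5: prey: 1+0-0=1; pred: 9+0-2=7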